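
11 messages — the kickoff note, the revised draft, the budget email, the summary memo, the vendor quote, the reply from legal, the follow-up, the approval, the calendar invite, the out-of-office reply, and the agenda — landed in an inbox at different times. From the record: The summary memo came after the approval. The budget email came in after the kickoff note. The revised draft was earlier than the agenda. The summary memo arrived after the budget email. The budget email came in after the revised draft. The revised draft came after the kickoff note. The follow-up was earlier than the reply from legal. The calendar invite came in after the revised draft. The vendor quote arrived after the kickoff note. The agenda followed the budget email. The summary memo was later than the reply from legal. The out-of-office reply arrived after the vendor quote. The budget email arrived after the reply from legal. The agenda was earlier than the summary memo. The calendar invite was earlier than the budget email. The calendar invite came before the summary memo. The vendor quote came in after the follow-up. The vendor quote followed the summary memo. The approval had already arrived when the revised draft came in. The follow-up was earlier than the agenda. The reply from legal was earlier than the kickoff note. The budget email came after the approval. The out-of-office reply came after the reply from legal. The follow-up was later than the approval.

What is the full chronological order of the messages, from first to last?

The constraints fix every adjacent pair, so only one ordering works:
the approval → the follow-up → the reply from legal → the kickoff note → the revised draft → the calendar invite → the budget email → the agenda → the summary memo → the vendor quote → the out-of-office reply.

the approval, the follow-up, the reply from legal, the kickoff note, the revised draft, the calendar invite, the budget email, the agenda, the summary memo, the vendor quote, the out-of-office reply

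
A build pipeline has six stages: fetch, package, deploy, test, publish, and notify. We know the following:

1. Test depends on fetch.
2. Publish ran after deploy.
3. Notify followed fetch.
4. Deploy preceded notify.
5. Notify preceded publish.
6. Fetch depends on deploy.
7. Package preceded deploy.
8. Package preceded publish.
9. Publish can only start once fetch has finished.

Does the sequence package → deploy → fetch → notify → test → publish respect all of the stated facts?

yes

Check each stated constraint against the proposed order — e.g. deploy is ahead of publish; package is ahead of publish. Every pair is in the required order; nothing is violated.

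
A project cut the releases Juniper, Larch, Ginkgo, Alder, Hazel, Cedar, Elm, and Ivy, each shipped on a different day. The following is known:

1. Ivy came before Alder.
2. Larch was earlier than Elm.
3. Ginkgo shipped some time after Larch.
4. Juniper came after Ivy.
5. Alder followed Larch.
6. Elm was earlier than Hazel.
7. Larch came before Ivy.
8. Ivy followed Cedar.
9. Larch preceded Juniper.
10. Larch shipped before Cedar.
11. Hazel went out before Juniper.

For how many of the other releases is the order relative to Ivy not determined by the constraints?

3

Forced before Ivy: Cedar and Larch; forced after Ivy: Alder and Juniper.
That leaves Elm, Ginkgo, and Hazel with no forced order relative to Ivy — 3.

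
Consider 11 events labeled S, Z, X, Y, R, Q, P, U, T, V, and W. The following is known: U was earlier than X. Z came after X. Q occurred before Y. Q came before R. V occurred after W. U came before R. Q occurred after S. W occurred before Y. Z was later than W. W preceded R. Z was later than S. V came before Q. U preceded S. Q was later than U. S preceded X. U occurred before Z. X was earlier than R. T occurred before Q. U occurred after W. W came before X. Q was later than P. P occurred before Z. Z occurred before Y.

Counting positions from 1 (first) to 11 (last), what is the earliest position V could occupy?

W must come before V — 1 forced predecessor.
Nothing else is forced ahead of V, so its earliest slot is position 1 + 1 = 2.

2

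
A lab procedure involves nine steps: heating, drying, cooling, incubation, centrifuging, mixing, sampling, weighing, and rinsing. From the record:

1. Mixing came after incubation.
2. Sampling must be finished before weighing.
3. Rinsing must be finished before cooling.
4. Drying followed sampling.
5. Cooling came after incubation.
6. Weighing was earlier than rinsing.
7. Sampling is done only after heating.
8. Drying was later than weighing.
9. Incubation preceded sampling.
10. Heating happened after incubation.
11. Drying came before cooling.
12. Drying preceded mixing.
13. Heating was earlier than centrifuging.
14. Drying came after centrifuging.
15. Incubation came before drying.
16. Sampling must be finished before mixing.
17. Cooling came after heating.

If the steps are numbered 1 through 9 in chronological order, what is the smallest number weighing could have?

Heating, incubation, and sampling must all come before weighing — 3 forced predecessors.
Nothing else is forced ahead of weighing, so its earliest slot is position 3 + 1 = 4.

4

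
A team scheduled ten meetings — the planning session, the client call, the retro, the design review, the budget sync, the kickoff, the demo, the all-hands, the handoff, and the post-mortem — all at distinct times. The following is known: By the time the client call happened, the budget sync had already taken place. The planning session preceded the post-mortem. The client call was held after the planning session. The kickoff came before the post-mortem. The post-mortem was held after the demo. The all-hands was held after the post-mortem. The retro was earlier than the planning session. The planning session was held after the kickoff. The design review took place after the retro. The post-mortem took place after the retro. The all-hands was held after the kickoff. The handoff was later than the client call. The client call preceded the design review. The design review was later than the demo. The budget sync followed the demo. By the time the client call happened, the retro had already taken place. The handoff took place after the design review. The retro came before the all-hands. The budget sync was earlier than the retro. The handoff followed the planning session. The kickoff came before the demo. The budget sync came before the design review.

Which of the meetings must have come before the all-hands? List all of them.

the budget sync, the demo, the kickoff, the planning session, the post-mortem, the retro

Directly stated before the all-hands: the kickoff, the post-mortem, and the retro.
The budget sync reaches the all-hands via the budget sync → the retro → the all-hands.
The demo reaches the all-hands via the demo → the post-mortem → the all-hands.
The planning session reaches the all-hands via the planning session → the post-mortem → the all-hands.
No chain forces the design review (or any of the others) ahead of the all-hands.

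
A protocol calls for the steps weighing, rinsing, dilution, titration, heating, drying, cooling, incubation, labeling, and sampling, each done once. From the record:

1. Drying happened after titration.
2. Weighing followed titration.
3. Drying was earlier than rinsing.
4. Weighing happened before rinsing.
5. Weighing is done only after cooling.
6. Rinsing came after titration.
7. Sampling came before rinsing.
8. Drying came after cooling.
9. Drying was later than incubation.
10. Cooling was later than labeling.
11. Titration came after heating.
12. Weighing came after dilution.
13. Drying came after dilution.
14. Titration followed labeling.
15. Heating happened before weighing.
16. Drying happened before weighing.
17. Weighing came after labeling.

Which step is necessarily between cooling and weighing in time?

Tracing the constraints gives cooling → drying → weighing, so drying sits after cooling and before weighing.
No other step is forced both after cooling and before weighing.

drying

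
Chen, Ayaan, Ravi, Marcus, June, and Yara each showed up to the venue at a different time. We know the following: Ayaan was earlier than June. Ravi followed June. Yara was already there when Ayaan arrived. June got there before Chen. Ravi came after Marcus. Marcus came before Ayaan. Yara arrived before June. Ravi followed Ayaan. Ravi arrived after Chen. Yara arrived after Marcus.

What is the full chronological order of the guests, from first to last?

The constraints fix every adjacent pair, so only one ordering works:
Marcus → Yara → Ayaan → June → Chen → Ravi.

Marcus, Yara, Ayaan, June, Chen, Ravi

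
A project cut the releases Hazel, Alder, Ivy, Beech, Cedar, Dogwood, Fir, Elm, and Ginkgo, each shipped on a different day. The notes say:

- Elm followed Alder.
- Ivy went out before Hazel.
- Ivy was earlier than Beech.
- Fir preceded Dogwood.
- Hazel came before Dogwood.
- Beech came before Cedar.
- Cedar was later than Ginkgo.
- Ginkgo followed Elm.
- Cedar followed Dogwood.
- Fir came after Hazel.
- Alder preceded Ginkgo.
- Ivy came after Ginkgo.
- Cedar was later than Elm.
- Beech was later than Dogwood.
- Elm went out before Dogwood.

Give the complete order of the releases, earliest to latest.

The constraints fix every adjacent pair, so only one ordering works:
Alder → Elm → Ginkgo → Ivy → Hazel → Fir → Dogwood → Beech → Cedar.

Alder, Elm, Ginkgo, Ivy, Hazel, Fir, Dogwood, Beech, Cedar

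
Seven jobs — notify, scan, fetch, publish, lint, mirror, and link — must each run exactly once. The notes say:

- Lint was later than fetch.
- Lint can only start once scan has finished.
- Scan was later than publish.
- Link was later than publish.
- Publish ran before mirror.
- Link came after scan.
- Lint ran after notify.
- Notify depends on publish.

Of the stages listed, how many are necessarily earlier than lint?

Directly stated before lint: fetch, notify, and scan.
Publish reaches lint via publish → notify → lint.
No chain forces mirror (or any of the others) ahead of lint.
That's fetch, notify, publish, and scan — 4 in all.

4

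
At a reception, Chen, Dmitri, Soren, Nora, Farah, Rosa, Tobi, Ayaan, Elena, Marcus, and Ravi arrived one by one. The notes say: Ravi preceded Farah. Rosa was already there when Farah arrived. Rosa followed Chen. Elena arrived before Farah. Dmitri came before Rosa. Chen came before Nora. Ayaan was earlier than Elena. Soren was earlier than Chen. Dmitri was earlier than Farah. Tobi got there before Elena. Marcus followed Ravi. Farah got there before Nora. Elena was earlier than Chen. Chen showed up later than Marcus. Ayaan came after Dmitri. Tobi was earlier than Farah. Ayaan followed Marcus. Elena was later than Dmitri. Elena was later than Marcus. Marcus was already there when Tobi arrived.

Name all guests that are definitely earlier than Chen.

Directly stated before Chen: Elena, Marcus, and Soren.
Ayaan reaches Chen via Ayaan → Elena → Chen.
Dmitri reaches Chen via Dmitri → Elena → Chen.
Ravi reaches Chen via Ravi → Marcus → Chen.
Likewise Tobi reaches Chen by chaining the stated constraints.

Ayaan, Dmitri, Elena, Marcus, Ravi, Soren, Tobi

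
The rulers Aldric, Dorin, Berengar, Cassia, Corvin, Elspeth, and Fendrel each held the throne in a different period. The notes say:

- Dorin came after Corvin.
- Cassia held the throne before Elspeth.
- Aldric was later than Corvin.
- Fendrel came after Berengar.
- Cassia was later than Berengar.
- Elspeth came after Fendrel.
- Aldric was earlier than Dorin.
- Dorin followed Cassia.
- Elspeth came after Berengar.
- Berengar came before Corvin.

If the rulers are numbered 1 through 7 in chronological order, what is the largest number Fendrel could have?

Fendrel must come before Elspeth — 1 ruler forced after them.
Everything else can be placed before Fendrel in some valid order, so Fendrel can sit as late as position 7 − 1 = 6.

6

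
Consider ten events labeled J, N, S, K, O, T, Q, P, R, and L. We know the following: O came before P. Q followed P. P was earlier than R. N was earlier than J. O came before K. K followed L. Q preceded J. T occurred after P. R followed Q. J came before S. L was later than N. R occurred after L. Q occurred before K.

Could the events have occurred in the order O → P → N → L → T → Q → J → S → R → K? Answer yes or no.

Check each stated constraint against the proposed order — e.g. P is ahead of R; O is ahead of K. Every pair is in the required order; nothing is violated.

yes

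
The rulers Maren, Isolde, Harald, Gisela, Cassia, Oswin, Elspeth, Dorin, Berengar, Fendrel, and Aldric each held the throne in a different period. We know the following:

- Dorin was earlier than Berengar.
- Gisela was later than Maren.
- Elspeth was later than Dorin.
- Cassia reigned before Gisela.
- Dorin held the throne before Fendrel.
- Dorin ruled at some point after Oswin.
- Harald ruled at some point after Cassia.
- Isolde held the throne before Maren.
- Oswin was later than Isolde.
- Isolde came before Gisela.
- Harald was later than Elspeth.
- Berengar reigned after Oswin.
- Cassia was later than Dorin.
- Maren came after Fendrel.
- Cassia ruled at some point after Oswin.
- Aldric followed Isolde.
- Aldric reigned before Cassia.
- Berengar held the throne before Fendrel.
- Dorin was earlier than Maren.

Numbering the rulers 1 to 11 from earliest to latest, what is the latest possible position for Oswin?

Oswin must come before Berengar, Cassia, Dorin, Elspeth, Fendrel, Gisela, Harald, and Maren — 8 rulers forced after them.
Everything else can be placed before Oswin in some valid order, so Oswin can sit as late as position 11 − 8 = 3.

3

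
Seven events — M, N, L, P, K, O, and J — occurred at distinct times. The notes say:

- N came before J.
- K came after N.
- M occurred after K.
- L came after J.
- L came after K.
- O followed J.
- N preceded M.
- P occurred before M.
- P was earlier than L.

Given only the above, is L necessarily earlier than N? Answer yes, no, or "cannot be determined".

no

Tracing the constraints gives N → K → L, so N must come before L.
That means L cannot be before N.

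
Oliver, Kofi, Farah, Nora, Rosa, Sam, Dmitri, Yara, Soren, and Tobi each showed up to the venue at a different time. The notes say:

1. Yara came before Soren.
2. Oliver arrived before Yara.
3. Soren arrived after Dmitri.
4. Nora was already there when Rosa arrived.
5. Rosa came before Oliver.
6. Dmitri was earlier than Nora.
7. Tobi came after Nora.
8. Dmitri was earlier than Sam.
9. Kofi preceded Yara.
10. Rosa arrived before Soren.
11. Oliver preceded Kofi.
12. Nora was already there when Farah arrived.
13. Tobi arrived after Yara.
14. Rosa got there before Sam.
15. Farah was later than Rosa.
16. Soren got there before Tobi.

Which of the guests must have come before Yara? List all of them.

Dmitri, Kofi, Nora, Oliver, Rosa

Directly stated before Yara: Kofi and Oliver.
Dmitri reaches Yara via Dmitri → Nora → Rosa → Oliver → Yara.
Nora reaches Yara via Nora → Rosa → Oliver → Yara.
Rosa reaches Yara via Rosa → Oliver → Yara.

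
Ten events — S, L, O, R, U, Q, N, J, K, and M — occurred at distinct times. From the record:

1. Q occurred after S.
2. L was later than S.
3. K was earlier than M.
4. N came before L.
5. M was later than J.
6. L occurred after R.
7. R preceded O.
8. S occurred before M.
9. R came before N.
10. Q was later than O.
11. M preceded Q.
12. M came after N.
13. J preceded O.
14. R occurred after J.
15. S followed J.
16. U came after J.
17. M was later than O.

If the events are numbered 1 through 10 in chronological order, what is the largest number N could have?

7

N must come before L, M, and Q — 3 events forced after it.
Everything else can be placed before N in some valid order, so N can sit as late as position 10 − 3 = 7.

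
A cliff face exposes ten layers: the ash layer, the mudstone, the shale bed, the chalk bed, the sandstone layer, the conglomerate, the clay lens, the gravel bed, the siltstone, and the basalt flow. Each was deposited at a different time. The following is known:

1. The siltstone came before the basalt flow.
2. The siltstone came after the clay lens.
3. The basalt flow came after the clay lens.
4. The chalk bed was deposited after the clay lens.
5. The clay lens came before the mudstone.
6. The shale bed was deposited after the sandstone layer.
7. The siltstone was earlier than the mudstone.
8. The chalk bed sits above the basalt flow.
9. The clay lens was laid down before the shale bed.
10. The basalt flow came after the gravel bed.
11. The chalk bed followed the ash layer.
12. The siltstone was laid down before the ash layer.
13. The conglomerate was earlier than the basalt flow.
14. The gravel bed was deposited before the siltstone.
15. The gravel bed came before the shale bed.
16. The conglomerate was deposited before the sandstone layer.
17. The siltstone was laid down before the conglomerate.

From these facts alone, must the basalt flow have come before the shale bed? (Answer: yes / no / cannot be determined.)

No chain of stated constraints runs from the basalt flow to the shale bed, and none runs from the shale bed to the basalt flow either.
So the relative order of the basalt flow and the shale bed is not fixed by the given facts.

cannot be determined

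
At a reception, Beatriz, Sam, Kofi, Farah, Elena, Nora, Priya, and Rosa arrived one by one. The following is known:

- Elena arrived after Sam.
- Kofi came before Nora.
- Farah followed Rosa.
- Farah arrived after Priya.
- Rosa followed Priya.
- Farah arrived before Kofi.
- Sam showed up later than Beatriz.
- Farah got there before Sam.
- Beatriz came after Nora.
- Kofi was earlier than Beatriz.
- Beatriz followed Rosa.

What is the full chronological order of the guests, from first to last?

Priya, Rosa, Farah, Kofi, Nora, Beatriz, Sam, Elena

The constraints fix every adjacent pair, so only one ordering works:
Priya → Rosa → Farah → Kofi → Nora → Beatriz → Sam → Elena.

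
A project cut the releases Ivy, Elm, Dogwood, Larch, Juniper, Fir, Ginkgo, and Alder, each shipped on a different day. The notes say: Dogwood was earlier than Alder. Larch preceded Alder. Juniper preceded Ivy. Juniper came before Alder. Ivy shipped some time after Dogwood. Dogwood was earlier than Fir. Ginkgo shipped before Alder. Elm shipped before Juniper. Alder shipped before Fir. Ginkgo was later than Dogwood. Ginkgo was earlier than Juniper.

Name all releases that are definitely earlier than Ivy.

Dogwood, Elm, Ginkgo, Juniper

Directly stated before Ivy: Dogwood and Juniper.
Elm reaches Ivy via Elm → Juniper → Ivy.
Ginkgo reaches Ivy via Ginkgo → Juniper → Ivy.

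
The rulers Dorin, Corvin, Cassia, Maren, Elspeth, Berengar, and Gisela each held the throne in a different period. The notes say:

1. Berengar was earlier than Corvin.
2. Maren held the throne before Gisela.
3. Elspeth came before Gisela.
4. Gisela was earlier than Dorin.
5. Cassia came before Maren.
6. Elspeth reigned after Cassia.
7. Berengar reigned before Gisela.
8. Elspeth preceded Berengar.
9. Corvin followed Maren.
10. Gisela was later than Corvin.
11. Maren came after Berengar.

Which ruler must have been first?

Cassia has a chain of constraints placing them before every other ruler, so Cassia must be first.

Cassia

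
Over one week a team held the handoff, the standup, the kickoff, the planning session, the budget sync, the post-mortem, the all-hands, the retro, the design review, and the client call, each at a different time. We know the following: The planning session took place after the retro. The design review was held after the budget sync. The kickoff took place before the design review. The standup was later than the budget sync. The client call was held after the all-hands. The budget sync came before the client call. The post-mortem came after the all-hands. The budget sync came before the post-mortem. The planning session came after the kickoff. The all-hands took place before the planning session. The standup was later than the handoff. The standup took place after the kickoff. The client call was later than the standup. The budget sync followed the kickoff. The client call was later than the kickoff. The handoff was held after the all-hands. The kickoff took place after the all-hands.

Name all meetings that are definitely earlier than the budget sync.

Directly stated before the budget sync: the kickoff.
The all-hands reaches the budget sync via the all-hands → the kickoff → the budget sync.

the all-hands, the kickoff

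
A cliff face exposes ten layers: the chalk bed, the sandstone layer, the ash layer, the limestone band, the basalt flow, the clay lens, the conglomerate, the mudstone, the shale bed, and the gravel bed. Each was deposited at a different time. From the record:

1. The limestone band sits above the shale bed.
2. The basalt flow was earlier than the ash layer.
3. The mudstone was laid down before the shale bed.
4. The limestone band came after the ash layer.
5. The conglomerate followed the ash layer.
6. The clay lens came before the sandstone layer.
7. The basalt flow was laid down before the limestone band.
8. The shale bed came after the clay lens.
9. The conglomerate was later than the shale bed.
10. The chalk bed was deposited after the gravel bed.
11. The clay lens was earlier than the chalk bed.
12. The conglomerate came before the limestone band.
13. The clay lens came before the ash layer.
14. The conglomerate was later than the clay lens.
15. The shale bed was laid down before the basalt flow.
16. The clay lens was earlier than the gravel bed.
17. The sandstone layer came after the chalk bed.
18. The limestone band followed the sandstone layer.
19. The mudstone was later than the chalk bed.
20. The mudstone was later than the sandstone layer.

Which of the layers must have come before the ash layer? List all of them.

Directly stated before the ash layer: the basalt flow and the clay lens.
The chalk bed reaches the ash layer via the chalk bed → the mudstone → the shale bed → the basalt flow → the ash layer.
The gravel bed reaches the ash layer via the gravel bed → the chalk bed → the mudstone → the shale bed → the basalt flow → the ash layer.
The mudstone reaches the ash layer via the mudstone → the shale bed → the basalt flow → the ash layer.
Likewise the sandstone layer and the shale bed each reach the ash layer by chaining the stated constraints.
No chain forces the conglomerate (or any of the others) ahead of the ash layer.

the basalt flow, the chalk bed, the clay lens, the gravel bed, the mudstone, the sandstone layer, the shale bed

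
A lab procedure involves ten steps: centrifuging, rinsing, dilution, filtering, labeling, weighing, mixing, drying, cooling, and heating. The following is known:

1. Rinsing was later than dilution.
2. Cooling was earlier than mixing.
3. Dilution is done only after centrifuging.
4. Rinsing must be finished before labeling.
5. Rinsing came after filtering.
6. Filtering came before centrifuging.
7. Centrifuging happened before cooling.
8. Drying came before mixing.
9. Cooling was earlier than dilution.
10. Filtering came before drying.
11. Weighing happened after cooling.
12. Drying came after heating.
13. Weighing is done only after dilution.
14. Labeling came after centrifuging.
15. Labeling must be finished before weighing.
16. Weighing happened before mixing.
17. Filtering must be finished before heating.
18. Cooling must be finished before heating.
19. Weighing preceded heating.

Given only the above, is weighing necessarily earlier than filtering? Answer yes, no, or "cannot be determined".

Tracing the constraints gives filtering → rinsing → labeling → weighing, so filtering must come before weighing.
That means weighing cannot be before filtering.

no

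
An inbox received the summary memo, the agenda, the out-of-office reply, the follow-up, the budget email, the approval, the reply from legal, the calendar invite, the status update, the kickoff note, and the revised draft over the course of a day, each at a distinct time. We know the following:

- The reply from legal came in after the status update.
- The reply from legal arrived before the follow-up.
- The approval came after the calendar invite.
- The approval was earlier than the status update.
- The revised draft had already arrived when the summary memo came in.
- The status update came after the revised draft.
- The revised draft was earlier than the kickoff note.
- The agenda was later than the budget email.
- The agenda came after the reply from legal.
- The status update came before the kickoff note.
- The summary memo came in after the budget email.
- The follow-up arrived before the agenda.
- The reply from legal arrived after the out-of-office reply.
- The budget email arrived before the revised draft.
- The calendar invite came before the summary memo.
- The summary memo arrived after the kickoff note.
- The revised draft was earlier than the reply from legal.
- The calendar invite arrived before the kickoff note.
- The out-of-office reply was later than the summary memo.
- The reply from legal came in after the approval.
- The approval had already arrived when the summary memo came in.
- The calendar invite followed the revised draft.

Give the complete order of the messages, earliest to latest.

the budget email, the revised draft, the calendar invite, the approval, the status update, the kickoff note, the summary memo, the out-of-office reply, the reply from legal, the follow-up, the agenda

The constraints fix every adjacent pair, so only one ordering works:
the budget email → the revised draft → the calendar invite → the approval → the status update → the kickoff note → the summary memo → the out-of-office reply → the reply from legal → the follow-up → the agenda.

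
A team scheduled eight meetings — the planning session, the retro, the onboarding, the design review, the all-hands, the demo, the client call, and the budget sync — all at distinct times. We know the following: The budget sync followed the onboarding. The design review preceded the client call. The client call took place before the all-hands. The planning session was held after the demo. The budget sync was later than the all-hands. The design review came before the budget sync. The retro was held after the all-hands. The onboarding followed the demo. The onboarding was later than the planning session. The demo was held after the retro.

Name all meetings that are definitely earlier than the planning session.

the all-hands, the client call, the demo, the design review, the retro

Directly stated before the planning session: the demo.
The all-hands reaches the planning session via the all-hands → the retro → the demo → the planning session.
The client call reaches the planning session via the client call → the all-hands → the retro → the demo → the planning session.
The design review reaches the planning session via the design review → the client call → the all-hands → the retro → the demo → the planning session.
Likewise the retro reaches the planning session by chaining the stated constraints.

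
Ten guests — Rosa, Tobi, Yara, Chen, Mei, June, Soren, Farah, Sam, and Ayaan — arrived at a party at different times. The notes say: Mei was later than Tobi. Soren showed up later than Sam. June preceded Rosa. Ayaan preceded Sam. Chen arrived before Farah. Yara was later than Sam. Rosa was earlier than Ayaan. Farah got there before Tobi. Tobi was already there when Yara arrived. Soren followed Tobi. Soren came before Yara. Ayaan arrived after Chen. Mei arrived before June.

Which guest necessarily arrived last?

Yara

Every other guest has a chain of constraints placing them before Yara, so Yara is last.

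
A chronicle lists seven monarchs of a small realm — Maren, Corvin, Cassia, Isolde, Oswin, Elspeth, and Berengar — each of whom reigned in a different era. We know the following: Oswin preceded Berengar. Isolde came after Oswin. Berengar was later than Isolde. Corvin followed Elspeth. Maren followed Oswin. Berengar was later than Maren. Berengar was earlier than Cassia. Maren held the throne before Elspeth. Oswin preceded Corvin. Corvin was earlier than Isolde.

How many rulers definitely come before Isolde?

4

Directly stated before Isolde: Corvin and Oswin.
Elspeth reaches Isolde via Elspeth → Corvin → Isolde.
Maren reaches Isolde via Maren → Elspeth → Corvin → Isolde.
No chain forces Cassia (or any of the others) ahead of Isolde.
That's Corvin, Elspeth, Maren, and Oswin — 4 in all.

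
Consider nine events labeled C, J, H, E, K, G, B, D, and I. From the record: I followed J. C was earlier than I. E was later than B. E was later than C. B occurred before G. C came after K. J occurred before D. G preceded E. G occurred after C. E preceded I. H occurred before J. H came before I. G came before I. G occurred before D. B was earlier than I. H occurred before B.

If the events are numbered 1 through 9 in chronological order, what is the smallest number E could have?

6

B, C, G, H, and K must all come before E — 5 forced predecessors.
Nothing else is forced ahead of E, so its earliest slot is position 5 + 1 = 6.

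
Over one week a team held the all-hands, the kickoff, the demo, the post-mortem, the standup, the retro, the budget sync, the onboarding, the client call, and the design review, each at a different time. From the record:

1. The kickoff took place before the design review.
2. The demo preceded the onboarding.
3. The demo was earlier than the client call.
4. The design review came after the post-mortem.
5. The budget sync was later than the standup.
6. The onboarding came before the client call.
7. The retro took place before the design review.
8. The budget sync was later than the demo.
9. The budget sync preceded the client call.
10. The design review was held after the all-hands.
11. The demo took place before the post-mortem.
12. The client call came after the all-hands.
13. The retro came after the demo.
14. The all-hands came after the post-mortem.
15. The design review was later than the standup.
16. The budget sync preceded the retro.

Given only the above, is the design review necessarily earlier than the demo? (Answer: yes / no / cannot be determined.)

no

Tracing the constraints gives the demo → the post-mortem → the design review, so the demo must come before the design review.
That means the design review cannot be before the demo.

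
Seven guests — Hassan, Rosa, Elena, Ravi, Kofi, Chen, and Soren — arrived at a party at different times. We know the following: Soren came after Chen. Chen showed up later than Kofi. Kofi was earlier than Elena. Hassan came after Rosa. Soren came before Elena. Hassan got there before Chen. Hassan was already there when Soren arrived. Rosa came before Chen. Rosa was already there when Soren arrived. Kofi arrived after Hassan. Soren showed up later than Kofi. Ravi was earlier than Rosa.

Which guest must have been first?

Ravi

Ravi has a chain of constraints placing them before every other guest, so Ravi must be first.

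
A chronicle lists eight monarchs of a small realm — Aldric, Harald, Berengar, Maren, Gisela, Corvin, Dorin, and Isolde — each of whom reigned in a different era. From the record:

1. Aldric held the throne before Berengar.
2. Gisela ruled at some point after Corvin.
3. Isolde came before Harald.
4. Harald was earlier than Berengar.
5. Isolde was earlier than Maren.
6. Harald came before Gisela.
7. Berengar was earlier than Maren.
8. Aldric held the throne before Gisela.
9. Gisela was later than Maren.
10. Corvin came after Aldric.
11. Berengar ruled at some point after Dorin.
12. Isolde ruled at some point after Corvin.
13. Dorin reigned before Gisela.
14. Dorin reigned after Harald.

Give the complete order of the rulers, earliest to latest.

The constraints fix every adjacent pair, so only one ordering works:
Aldric → Corvin → Isolde → Harald → Dorin → Berengar → Maren → Gisela.

Aldric, Corvin, Isolde, Harald, Dorin, Berengar, Maren, Gisela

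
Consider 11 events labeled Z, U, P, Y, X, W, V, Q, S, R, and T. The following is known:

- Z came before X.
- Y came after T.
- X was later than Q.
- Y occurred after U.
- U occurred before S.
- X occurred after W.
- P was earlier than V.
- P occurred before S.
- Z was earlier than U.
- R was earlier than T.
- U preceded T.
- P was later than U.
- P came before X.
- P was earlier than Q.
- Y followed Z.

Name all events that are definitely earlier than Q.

Directly stated before Q: P.
U reaches Q via U → P → Q.
Z reaches Q via Z → U → P → Q.
No chain forces V (or any of the others) ahead of Q.

P, U, Z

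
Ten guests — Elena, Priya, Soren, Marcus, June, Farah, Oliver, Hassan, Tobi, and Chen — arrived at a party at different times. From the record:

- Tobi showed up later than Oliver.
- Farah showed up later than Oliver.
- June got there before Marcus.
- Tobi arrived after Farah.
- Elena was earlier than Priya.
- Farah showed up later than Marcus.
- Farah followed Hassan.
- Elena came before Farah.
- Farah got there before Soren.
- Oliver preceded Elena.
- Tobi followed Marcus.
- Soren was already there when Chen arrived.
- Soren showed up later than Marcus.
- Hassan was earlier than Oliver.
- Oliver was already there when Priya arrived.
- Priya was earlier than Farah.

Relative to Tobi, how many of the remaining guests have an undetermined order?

Forced before Tobi: Elena, Farah, Hassan, June, Marcus, Oliver, and Priya.
That leaves Chen and Soren with no forced order relative to Tobi — 2.

2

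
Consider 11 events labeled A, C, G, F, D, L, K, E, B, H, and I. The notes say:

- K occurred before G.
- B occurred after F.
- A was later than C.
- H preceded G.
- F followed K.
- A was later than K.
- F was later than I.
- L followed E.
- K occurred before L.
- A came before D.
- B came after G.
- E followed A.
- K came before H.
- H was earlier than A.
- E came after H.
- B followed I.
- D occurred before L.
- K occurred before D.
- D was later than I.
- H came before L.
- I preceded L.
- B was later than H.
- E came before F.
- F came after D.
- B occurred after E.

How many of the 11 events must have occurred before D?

Directly stated before D: A, I, and K.
C reaches D via C → A → D.
H reaches D via H → A → D.
No chain forces L (or any of the others) ahead of D.
That's A, C, H, I, and K — 5 in all.

5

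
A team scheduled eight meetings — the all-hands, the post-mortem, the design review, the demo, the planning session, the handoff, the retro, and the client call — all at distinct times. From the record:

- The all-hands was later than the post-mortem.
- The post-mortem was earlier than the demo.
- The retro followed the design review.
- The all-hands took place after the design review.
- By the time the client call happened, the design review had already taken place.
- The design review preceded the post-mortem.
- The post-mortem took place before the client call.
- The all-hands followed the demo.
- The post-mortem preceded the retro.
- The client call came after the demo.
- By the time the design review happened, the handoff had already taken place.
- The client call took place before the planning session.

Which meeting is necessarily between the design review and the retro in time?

Tracing the constraints gives the design review → the post-mortem → the retro, so the post-mortem sits after the design review and before the retro.
No other meeting is forced both after the design review and before the retro.

the post-mortem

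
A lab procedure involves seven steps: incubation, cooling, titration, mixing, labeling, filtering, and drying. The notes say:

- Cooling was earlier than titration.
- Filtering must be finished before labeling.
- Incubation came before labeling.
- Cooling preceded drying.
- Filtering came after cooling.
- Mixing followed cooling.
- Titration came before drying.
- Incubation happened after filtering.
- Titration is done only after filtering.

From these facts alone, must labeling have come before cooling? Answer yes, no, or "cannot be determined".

no

Tracing the constraints gives cooling → filtering → labeling, so cooling must come before labeling.
That means labeling cannot be before cooling.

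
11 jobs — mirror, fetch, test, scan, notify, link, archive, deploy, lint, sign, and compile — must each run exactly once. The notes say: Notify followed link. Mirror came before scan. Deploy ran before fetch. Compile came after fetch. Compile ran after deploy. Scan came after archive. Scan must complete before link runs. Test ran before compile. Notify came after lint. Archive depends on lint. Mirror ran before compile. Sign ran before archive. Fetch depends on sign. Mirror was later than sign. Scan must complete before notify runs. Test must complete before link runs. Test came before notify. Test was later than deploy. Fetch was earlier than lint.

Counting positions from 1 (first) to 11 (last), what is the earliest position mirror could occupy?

Sign must come before mirror — 1 forced predecessor.
Nothing else is forced ahead of mirror, so its earliest slot is position 1 + 1 = 2.

2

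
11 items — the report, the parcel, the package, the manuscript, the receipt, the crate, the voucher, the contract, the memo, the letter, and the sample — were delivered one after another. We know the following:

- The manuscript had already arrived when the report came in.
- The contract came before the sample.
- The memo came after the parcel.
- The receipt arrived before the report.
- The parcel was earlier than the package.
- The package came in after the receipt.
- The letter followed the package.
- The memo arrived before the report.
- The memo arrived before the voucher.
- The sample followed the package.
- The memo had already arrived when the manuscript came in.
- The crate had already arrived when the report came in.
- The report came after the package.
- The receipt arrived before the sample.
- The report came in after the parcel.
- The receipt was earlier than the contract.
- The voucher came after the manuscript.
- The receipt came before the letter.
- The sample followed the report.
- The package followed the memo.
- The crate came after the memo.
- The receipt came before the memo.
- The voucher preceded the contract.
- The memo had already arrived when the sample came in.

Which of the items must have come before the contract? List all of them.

Directly stated before the contract: the receipt and the voucher.
The manuscript reaches the contract via the manuscript → the voucher → the contract.
The memo reaches the contract via the memo → the voucher → the contract.
The parcel reaches the contract via the parcel → the memo → the voucher → the contract.
No chain forces the package (or any of the others) ahead of the contract.

the manuscript, the memo, the parcel, the receipt, the voucher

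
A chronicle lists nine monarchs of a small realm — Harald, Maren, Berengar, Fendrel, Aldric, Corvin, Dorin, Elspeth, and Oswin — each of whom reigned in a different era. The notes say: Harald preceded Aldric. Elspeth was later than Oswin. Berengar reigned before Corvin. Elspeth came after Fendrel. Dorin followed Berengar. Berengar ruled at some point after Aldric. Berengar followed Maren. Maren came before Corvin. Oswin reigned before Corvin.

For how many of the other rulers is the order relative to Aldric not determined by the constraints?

Forced before Aldric: Harald; forced after Aldric: Berengar, Corvin, and Dorin.
That leaves Elspeth, Fendrel, Maren, and Oswin with no forced order relative to Aldric — 4.

4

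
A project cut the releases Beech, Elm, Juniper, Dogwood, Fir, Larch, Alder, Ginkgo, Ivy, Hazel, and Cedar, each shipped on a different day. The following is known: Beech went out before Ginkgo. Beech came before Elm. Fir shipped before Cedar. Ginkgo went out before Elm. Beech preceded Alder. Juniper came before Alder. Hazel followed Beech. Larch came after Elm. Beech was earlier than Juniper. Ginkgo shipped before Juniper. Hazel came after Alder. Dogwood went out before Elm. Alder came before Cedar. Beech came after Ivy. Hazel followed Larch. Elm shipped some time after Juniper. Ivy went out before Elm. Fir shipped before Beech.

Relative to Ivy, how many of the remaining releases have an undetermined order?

Forced after Ivy: Alder, Beech, Cedar, Elm, Ginkgo, Hazel, Juniper, and Larch.
That leaves Dogwood and Fir with no forced order relative to Ivy — 2.

2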